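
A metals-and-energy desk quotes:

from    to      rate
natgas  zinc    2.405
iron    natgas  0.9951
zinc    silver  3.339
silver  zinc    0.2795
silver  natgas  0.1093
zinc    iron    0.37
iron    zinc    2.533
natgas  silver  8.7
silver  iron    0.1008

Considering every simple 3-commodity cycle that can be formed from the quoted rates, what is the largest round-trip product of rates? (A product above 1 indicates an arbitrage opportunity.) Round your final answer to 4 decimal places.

zinc→iron→natgas→zinc: 0.37 × 0.9951 × 2.405 = 0.88549
zinc→silver→natgas→zinc: 3.339 × 0.1093 × 2.405 = 0.87771
silver→iron→natgas→silver: 0.1008 × 0.9951 × 8.7 = 0.87266
zinc→silver→iron→zinc: 3.339 × 0.1008 × 2.533 = 0.85253
Maximum is zinc→iron→natgas→zinc at 0.8855; no arbitrage — every cycle loses value.

0.8855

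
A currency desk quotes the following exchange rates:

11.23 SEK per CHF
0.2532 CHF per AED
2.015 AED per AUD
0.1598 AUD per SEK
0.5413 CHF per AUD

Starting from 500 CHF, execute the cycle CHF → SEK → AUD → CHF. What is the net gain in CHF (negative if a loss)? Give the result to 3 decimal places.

500 CHF × 11.23 = 5615 SEK
5615 SEK × 0.1598 = 897.277 AUD
897.277 AUD × 0.5413 = 485.6960401 CHF
Net change: 485.6960401 − 500 = -14.3039599 CHF

-14.304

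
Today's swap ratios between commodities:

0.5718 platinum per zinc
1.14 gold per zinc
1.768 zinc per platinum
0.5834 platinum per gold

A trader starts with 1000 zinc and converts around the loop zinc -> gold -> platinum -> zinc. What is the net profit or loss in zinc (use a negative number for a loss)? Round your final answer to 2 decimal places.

175.85

1000 zinc × 1.14 = 1140 gold
1140 gold × 0.5834 = 665.076 platinum
665.076 platinum × 1.768 = 1175.854368 zinc
Net change: 1175.854368 − 1000 = 175.854368 zinc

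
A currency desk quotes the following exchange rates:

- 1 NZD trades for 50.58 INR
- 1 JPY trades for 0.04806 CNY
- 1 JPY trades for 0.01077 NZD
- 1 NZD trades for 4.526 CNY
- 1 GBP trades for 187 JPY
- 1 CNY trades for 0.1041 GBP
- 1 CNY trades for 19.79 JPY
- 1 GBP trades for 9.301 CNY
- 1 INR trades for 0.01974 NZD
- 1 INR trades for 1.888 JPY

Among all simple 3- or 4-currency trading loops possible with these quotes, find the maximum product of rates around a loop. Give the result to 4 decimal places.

1.0285

INR→JPY→NZD→INR: 1.888 × 0.01077 × 50.58 = 1.02848
NZD→CNY→JPY→NZD: 4.526 × 19.79 × 0.01077 = 0.96466
NZD→CNY→GBP→JPY→NZD: 4.526 × 0.1041 × 187 × 0.01077 = 0.94890
JPY→CNY→GBP→JPY: 0.04806 × 0.1041 × 187 = 0.93557
Maximum is INR→JPY→NZD→INR at 1.0285; arbitrage exists.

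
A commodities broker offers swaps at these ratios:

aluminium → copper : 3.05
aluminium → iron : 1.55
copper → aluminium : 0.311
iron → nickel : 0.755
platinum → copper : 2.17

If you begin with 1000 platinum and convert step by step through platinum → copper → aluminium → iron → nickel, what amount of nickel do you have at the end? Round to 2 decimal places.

789.77

1000 platinum × 2.17 = 2170 copper
2170 copper × 0.311 = 674.87 aluminium
674.87 aluminium × 1.55 = 1046.0485 iron
1046.0485 iron × 0.755 = 789.7666175 nickel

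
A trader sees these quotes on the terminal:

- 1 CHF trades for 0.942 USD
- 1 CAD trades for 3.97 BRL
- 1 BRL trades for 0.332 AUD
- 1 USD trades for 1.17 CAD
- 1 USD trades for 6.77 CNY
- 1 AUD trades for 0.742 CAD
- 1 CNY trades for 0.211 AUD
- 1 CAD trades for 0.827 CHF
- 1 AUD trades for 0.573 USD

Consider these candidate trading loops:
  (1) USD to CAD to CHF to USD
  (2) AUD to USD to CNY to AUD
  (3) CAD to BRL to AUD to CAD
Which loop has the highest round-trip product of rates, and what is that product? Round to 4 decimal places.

0.9780

(1) 1.17 × 0.827 × 0.942 = 0.91147
(2) 0.573 × 6.77 × 0.211 = 0.81851
(3) 3.97 × 0.332 × 0.742 = 0.97799
Highest is cycle (3) at 0.9780 (≤1, no arbitrage).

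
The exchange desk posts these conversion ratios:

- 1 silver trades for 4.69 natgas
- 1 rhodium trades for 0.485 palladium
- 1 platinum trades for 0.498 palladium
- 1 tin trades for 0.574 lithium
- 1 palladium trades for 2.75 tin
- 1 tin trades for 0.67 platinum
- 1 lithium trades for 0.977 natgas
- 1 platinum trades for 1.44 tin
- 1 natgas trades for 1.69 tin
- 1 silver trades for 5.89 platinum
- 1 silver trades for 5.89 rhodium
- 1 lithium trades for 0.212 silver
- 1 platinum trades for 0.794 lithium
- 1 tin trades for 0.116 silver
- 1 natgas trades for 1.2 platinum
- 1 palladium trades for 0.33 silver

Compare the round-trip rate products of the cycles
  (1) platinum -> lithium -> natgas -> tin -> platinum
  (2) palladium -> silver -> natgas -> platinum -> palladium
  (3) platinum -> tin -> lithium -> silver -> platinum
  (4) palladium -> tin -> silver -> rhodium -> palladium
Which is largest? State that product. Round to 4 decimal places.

1.0321

(1) 0.794 × 0.977 × 1.69 × 0.67 = 0.87837
(2) 0.33 × 4.69 × 1.2 × 0.498 = 0.92491
(3) 1.44 × 0.574 × 0.212 × 5.89 = 1.03211
(4) 2.75 × 0.116 × 5.89 × 0.485 = 0.91127
Highest is cycle (3) at 1.0321 (>1, arbitrage).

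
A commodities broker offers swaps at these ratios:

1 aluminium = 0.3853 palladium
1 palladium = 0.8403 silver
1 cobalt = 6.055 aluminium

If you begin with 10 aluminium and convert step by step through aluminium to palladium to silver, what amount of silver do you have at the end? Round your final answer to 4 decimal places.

10 aluminium × 0.3853 = 3.853 palladium
3.853 palladium × 0.8403 = 3.2376759 silver

3.2377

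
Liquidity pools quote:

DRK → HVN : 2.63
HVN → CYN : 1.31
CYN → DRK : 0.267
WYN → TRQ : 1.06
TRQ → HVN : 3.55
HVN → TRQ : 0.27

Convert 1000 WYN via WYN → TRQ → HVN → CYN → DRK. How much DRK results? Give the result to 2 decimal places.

1316.18

1000 WYN × 1.06 = 1060 TRQ
1060 TRQ × 3.55 = 3763 HVN
3763 HVN × 1.31 = 4929.53 CYN
4929.53 CYN × 0.267 = 1316.18451 DRK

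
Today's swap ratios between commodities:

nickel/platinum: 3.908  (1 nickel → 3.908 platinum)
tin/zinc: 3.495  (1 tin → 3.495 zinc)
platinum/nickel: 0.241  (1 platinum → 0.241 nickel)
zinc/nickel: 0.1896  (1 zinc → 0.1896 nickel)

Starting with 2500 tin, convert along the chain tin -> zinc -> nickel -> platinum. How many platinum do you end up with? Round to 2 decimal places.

2500 tin × 3.495 = 8737.5 zinc
8737.5 zinc × 0.1896 = 1656.63 nickel
1656.63 nickel × 3.908 = 6474.11004 platinum

6474.11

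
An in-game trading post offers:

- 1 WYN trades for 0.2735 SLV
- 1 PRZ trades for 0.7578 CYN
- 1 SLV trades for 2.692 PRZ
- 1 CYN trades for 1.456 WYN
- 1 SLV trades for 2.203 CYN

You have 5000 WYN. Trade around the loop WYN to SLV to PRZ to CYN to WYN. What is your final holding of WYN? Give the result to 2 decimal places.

4061.80

5000 WYN × 0.2735 = 1367.5 SLV
1367.5 SLV × 2.692 = 3681.31 PRZ
3681.31 PRZ × 0.7578 = 2789.696718 CYN
2789.696718 CYN × 1.456 = 4061.798421408 WYN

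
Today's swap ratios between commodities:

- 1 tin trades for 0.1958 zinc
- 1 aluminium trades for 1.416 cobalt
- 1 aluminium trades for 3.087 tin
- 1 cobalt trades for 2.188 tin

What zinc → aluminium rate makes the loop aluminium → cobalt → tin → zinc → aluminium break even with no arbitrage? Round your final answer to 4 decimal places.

1.6485

Known legs of the cycle: 1.416 × 2.188 × 0.1958 = 0.6066291264
For no arbitrage the full-cycle product must be 1, so the missing rate is 1 / 0.6066291264 ≈ 1.648454.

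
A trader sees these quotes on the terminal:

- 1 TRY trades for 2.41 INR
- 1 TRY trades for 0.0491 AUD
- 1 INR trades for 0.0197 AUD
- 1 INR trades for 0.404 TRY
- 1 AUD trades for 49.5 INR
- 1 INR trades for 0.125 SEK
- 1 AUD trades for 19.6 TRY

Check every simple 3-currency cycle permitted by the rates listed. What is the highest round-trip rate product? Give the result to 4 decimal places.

0.9819

INR→TRY→AUD→INR: 0.404 × 0.0491 × 49.5 = 0.98190
INR→AUD→TRY→INR: 0.0197 × 19.6 × 2.41 = 0.93055
Maximum is INR→TRY→AUD→INR at 0.9819; no arbitrage — every cycle loses value.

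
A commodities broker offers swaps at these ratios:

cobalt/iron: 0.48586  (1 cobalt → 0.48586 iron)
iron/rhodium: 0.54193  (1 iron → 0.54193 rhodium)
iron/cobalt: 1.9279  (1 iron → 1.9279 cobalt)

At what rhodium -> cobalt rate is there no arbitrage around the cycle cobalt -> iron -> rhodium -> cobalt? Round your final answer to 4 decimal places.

3.7979

Known legs of the cycle: 0.48586 × 0.54193 = 0.2633021098
For no arbitrage the full-cycle product must be 1, so the missing rate is 1 / 0.2633021098 ≈ 3.797919.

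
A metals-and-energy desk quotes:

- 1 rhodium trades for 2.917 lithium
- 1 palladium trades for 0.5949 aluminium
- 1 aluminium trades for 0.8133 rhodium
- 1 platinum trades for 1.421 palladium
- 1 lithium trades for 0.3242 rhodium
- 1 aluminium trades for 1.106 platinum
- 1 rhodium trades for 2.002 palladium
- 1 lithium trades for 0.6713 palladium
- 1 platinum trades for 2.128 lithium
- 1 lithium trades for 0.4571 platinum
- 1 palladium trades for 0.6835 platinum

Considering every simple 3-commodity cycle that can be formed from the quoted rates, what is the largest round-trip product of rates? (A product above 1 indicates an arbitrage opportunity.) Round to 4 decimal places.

palladium→platinum→lithium→palladium: 0.6835 × 2.128 × 0.6713 = 0.97640
aluminium→rhodium→palladium→aluminium: 0.8133 × 2.002 × 0.5949 = 0.96863
aluminium→platinum→palladium→aluminium: 1.106 × 1.421 × 0.5949 = 0.93496
Maximum is palladium→platinum→lithium→palladium at 0.9764; no arbitrage — every cycle loses value.

0.9764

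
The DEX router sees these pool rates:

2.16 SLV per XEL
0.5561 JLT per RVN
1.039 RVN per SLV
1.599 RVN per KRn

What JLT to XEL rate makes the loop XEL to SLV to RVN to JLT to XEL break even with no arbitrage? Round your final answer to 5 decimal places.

0.80127

Known legs of the cycle: 2.16 × 1.039 × 0.5561 = 1.248021864
For no arbitrage the full-cycle product must be 1, so the missing rate is 1 / 1.248021864 ≈ 0.8012680.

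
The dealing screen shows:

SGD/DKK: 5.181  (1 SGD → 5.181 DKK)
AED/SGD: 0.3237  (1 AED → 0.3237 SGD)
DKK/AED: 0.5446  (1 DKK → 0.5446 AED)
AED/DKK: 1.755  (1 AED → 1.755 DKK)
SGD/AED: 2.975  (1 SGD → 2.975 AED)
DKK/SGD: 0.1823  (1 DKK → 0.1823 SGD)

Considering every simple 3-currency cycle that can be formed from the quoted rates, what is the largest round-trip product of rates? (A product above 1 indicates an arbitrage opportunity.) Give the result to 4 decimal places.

0.9518

SGD→AED→DKK→SGD: 2.975 × 1.755 × 0.1823 = 0.95181
SGD→DKK→AED→SGD: 5.181 × 0.5446 × 0.3237 = 0.91334
Maximum is SGD→AED→DKK→SGD at 0.9518; no arbitrage — every cycle loses value.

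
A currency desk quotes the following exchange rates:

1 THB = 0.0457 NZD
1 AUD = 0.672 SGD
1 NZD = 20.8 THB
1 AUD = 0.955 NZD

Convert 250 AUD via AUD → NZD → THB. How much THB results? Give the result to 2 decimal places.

250 AUD × 0.955 = 238.75 NZD
238.75 NZD × 20.8 = 4966 THB

4966.00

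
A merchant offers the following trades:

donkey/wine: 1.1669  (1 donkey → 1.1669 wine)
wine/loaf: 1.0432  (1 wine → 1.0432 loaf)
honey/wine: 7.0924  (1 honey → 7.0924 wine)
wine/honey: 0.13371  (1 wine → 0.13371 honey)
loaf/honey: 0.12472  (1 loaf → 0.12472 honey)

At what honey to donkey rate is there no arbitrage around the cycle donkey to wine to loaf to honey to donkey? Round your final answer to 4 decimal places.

6.5866

Known legs of the cycle: 1.1669 × 1.0432 × 0.12472 = 0.1518229131776
For no arbitrage the full-cycle product must be 1, so the missing rate is 1 / 0.1518229131776 ≈ 6.586621.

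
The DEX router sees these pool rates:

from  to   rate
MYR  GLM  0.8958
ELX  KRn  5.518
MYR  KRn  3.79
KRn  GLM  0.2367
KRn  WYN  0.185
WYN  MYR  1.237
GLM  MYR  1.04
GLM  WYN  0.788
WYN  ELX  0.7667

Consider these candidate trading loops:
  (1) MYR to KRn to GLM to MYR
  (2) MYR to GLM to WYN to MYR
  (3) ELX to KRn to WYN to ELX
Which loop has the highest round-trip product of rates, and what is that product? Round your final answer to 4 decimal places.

(1) 3.79 × 0.2367 × 1.04 = 0.93298
(2) 0.8958 × 0.788 × 1.237 = 0.87319
(3) 5.518 × 0.185 × 0.7667 = 0.78267
Highest is cycle (1) at 0.9330 (≤1, no arbitrage).

0.9330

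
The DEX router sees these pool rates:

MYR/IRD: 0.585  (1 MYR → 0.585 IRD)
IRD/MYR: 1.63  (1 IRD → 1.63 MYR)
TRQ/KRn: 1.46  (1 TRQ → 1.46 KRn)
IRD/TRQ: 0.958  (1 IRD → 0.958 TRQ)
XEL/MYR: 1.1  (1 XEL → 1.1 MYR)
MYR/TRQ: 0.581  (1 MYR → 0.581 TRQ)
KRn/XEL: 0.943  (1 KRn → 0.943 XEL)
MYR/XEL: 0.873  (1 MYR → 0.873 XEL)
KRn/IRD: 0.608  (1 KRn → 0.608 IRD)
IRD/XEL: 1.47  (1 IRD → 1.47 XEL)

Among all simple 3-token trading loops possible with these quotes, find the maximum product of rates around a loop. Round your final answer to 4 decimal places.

IRD→XEL→MYR→IRD: 1.47 × 1.1 × 0.585 = 0.94595
IRD→TRQ→KRn→IRD: 0.958 × 1.46 × 0.608 = 0.85040
Maximum is IRD→XEL→MYR→IRD at 0.9459; no arbitrage — every cycle loses value.

0.9459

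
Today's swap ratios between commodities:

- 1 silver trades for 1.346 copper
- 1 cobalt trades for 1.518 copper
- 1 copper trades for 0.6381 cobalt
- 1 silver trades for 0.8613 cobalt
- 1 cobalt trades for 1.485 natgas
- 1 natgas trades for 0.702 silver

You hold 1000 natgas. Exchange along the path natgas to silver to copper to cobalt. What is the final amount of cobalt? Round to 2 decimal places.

602.94

1000 natgas × 0.702 = 702 silver
702 silver × 1.346 = 944.892 copper
944.892 copper × 0.6381 = 602.9355852 cobalt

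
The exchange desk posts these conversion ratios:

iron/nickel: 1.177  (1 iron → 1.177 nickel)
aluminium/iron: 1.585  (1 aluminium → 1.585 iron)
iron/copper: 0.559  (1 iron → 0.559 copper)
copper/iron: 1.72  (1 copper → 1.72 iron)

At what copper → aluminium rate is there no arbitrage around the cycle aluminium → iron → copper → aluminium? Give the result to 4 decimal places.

Known legs of the cycle: 1.585 × 0.559 = 0.886015
For no arbitrage the full-cycle product must be 1, so the missing rate is 1 / 0.886015 ≈ 1.128649.

1.1286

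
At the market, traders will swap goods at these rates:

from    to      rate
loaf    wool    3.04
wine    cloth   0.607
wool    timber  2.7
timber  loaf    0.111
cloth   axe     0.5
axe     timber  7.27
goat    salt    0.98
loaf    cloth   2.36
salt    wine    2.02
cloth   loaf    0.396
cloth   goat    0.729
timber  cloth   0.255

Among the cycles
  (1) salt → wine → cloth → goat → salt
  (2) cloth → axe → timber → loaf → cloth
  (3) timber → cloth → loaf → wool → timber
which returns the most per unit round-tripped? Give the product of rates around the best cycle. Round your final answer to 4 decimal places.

0.9522

(1) 2.02 × 0.607 × 0.729 × 0.98 = 0.87598
(2) 0.5 × 7.27 × 0.111 × 2.36 = 0.95222
(3) 0.255 × 0.396 × 3.04 × 2.7 = 0.82884
Highest is cycle (2) at 0.9522 (≤1, no arbitrage).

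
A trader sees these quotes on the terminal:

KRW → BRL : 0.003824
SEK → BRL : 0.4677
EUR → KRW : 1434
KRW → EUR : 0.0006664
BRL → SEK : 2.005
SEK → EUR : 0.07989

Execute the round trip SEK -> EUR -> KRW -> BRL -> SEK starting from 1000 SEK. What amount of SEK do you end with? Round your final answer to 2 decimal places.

878.36

1000 SEK × 0.07989 = 79.89 EUR
79.89 EUR × 1434 = 114562.26 KRW
114562.26 KRW × 0.003824 = 438.08608224 BRL
438.08608224 BRL × 2.005 = 878.3625948912 SEK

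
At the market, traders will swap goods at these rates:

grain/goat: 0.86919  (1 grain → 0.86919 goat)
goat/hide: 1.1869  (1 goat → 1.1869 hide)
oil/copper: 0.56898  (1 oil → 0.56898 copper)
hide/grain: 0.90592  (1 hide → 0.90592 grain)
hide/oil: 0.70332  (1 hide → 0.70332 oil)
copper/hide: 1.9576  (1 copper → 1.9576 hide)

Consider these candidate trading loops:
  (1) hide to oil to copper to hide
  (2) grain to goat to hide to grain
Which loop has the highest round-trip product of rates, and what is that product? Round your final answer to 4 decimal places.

(1) 0.70332 × 0.56898 × 1.9576 = 0.78338
(2) 0.86919 × 1.1869 × 0.90592 = 0.93458
Highest is cycle (2) at 0.9346 (≤1, no arbitrage).

0.9346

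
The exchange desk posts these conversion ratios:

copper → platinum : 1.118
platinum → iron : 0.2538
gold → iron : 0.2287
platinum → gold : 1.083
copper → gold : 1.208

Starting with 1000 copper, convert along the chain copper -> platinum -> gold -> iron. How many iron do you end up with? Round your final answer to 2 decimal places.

1000 copper × 1.118 = 1118 platinum
1118 platinum × 1.083 = 1210.794 gold
1210.794 gold × 0.2287 = 276.9085878 iron

276.91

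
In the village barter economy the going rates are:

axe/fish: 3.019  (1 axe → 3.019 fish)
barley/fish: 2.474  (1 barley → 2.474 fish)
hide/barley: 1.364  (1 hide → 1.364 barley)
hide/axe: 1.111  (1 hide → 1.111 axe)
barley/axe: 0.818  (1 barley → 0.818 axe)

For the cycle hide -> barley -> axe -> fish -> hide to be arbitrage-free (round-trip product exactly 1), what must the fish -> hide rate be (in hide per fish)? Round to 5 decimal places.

Known legs of the cycle: 1.364 × 0.818 × 3.019 = 3.368455288
For no arbitrage the full-cycle product must be 1, so the missing rate is 1 / 3.368455288 ≈ 0.2968720.

0.29687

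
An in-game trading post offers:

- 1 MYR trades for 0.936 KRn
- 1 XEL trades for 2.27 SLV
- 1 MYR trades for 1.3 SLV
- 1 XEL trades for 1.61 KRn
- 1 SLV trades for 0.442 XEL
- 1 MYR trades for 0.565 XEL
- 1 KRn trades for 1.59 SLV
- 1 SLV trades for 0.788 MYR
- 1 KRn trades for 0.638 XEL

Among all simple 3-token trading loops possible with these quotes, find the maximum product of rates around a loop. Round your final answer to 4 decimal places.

KRn→SLV→MYR→KRn: 1.59 × 0.788 × 0.936 = 1.17273
XEL→KRn→SLV→XEL: 1.61 × 1.59 × 0.442 = 1.13148
XEL→SLV→MYR→XEL: 2.27 × 0.788 × 0.565 = 1.01065
Maximum is KRn→SLV→MYR→KRn at 1.1727; arbitrage exists.

1.1727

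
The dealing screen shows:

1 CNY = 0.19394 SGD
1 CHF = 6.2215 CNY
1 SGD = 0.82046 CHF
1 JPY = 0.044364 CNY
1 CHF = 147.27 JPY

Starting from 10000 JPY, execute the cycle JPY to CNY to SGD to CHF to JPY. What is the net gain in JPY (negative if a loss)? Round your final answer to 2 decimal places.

396.08

10000 JPY × 0.044364 = 443.64 CNY
443.64 CNY × 0.19394 = 86.0395416 SGD
86.0395416 SGD × 0.82046 = 70.592002301136 CHF
70.592002301136 CHF × 147.27 = 10396.08417888829872 JPY
Net change: 10396.08417888829872 − 10000 = 396.08417888829872 JPY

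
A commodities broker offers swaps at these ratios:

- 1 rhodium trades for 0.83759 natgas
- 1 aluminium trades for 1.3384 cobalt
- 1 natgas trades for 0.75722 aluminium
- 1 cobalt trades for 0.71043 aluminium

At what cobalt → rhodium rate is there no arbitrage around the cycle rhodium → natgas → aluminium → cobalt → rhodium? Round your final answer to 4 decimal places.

1.1780

Known legs of the cycle: 0.83759 × 0.75722 × 1.3384 = 0.84886668189232
For no arbitrage the full-cycle product must be 1, so the missing rate is 1 / 0.84886668189232 ≈ 1.178041.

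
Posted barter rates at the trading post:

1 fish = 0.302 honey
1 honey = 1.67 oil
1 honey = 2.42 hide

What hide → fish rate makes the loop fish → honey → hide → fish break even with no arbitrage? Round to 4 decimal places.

Known legs of the cycle: 0.302 × 2.42 = 0.73084
For no arbitrage the full-cycle product must be 1, so the missing rate is 1 / 0.73084 ≈ 1.368289.

1.3683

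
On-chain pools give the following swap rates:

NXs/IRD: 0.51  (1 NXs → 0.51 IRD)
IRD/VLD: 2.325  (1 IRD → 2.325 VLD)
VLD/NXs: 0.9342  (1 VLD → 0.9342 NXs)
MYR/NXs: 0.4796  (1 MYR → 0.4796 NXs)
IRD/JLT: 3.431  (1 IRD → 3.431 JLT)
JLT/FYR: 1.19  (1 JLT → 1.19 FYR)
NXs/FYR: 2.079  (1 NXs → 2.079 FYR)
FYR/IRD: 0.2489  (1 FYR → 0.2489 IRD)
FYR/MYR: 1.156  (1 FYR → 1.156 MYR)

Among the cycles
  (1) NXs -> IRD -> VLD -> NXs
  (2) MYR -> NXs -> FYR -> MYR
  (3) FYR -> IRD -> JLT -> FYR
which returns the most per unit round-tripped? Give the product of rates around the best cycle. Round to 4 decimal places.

1.1526

(1) 0.51 × 2.325 × 0.9342 = 1.10773
(2) 0.4796 × 2.079 × 1.156 = 1.15263
(3) 0.2489 × 3.431 × 1.19 = 1.01623
Highest is cycle (2) at 1.1526 (>1, arbitrage).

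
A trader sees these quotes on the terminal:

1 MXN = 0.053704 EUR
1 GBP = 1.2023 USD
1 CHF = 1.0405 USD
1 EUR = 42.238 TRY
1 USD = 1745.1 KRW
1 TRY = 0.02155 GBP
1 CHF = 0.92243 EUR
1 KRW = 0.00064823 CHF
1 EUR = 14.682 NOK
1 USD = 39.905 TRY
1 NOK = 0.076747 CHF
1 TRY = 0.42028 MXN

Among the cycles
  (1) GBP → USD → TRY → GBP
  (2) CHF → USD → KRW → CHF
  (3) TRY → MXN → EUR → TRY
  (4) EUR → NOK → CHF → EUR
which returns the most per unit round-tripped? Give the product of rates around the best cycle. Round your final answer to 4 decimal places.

(1) 1.2023 × 39.905 × 0.02155 = 1.03392
(2) 1.0405 × 1745.1 × 0.00064823 = 1.17704
(3) 0.42028 × 0.053704 × 42.238 = 0.95334
(4) 14.682 × 0.076747 × 0.92243 = 1.03939
Highest is cycle (2) at 1.1770 (>1, arbitrage).

1.1770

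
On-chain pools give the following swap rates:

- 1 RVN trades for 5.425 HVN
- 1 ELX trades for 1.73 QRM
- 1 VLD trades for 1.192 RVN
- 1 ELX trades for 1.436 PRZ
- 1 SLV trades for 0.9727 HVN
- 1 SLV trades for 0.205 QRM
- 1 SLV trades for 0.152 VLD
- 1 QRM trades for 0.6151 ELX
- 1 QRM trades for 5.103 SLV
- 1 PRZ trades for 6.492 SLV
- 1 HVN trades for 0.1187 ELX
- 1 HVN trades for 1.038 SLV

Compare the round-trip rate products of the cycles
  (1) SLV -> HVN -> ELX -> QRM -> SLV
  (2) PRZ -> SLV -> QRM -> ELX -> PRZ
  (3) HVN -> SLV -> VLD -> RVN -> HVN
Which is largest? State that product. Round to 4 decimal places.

1.1755

(1) 0.9727 × 0.1187 × 1.73 × 5.103 = 1.01930
(2) 6.492 × 0.205 × 0.6151 × 1.436 = 1.17553
(3) 1.038 × 0.152 × 1.192 × 5.425 = 1.02027
Highest is cycle (2) at 1.1755 (>1, arbitrage).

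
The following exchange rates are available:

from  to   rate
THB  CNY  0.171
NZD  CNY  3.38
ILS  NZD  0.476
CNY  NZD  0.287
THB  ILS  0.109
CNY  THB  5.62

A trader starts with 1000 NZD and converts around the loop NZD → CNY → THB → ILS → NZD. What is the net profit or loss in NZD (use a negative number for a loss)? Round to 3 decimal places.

1000 NZD × 3.38 = 3380 CNY
3380 CNY × 5.62 = 18995.6 THB
18995.6 THB × 0.109 = 2070.5204 ILS
2070.5204 ILS × 0.476 = 985.5677104 NZD
Net change: 985.5677104 − 1000 = -14.4322896 NZD

-14.432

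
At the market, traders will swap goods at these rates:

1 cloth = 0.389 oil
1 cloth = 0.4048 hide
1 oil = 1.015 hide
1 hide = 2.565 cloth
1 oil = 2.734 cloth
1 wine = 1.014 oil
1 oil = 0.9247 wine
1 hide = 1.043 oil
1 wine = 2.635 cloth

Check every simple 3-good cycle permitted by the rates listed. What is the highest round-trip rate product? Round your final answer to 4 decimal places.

hide→oil→cloth→hide: 1.043 × 2.734 × 0.4048 = 1.15431
hide→cloth→oil→hide: 2.565 × 0.389 × 1.015 = 1.01275
cloth→oil→wine→cloth: 0.389 × 0.9247 × 2.635 = 0.94783
Maximum is hide→oil→cloth→hide at 1.1543; arbitrage exists.

1.1543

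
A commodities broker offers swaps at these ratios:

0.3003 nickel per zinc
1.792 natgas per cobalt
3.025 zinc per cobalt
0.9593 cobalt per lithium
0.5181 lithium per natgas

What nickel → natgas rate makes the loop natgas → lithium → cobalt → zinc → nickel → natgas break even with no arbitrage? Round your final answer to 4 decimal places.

2.2149

Known legs of the cycle: 0.5181 × 0.9593 × 3.025 × 0.3003 = 0.451490636571975
For no arbitrage the full-cycle product must be 1, so the missing rate is 1 / 0.451490636571975 ≈ 2.214885.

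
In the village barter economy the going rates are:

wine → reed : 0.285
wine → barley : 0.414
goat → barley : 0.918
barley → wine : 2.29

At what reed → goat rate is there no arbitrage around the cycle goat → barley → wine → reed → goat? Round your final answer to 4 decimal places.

1.6691

Known legs of the cycle: 0.918 × 2.29 × 0.285 = 0.5991327
For no arbitrage the full-cycle product must be 1, so the missing rate is 1 / 0.5991327 ≈ 1.669079.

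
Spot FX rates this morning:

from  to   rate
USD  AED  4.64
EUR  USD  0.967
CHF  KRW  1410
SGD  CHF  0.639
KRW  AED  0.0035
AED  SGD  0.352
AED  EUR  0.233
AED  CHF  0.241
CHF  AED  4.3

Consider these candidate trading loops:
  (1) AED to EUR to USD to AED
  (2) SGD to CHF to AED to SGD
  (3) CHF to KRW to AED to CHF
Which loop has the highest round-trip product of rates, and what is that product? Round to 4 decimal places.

1.1893

(1) 0.233 × 0.967 × 4.64 = 1.04544
(2) 0.639 × 4.3 × 0.352 = 0.96719
(3) 1410 × 0.0035 × 0.241 = 1.18934
Highest is cycle (3) at 1.1893 (>1, arbitrage).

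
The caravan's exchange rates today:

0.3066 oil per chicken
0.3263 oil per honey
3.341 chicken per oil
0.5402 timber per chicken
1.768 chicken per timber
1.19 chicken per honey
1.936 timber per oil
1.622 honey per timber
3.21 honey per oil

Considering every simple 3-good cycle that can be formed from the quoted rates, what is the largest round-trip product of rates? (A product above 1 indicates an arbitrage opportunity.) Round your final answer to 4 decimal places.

oil→honey→chicken→oil: 3.21 × 1.19 × 0.3066 = 1.17118
oil→timber→chicken→oil: 1.936 × 1.768 × 0.3066 = 1.04945
chicken→timber→honey→chicken: 0.5402 × 1.622 × 1.19 = 1.04268
oil→timber→honey→oil: 1.936 × 1.622 × 0.3263 = 1.02464
Maximum is oil→honey→chicken→oil at 1.1712; arbitrage exists.

1.1712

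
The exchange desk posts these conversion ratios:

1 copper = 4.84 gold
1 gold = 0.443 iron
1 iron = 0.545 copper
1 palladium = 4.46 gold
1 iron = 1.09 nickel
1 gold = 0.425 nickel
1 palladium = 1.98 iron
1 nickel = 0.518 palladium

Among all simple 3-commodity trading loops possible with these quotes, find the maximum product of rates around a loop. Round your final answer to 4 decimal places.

iron→copper→gold→iron: 0.545 × 4.84 × 0.443 = 1.16855
iron→nickel→palladium→iron: 1.09 × 0.518 × 1.98 = 1.11795
palladium→gold→nickel→palladium: 4.46 × 0.425 × 0.518 = 0.98187
Maximum is iron→copper→gold→iron at 1.1685; arbitrage exists.

1.1685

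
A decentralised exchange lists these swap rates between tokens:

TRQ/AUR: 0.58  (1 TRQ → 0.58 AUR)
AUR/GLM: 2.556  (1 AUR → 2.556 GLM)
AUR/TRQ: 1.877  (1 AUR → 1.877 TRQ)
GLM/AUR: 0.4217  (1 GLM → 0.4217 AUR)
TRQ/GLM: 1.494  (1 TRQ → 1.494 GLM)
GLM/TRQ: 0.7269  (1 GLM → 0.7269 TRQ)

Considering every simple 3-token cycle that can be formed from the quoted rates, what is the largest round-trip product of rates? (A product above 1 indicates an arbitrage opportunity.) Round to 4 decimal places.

GLM→AUR→TRQ→GLM: 0.4217 × 1.877 × 1.494 = 1.18255
GLM→TRQ→AUR→GLM: 0.7269 × 0.58 × 2.556 = 1.07761
Maximum is GLM→AUR→TRQ→GLM at 1.1825; arbitrage exists.

1.1825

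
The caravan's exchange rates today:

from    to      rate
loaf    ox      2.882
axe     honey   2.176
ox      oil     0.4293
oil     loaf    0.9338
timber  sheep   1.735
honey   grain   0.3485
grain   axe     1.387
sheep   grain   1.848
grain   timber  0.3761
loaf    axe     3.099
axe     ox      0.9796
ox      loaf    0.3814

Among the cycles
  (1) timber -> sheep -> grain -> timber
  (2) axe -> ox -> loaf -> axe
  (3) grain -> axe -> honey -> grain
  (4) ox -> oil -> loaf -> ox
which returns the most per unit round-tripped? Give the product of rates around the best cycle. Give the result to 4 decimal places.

(1) 1.735 × 1.848 × 0.3761 = 1.20588
(2) 0.9796 × 0.3814 × 3.099 = 1.15785
(3) 1.387 × 2.176 × 0.3485 = 1.05181
(4) 0.4293 × 0.9338 × 2.882 = 1.15534
Highest is cycle (1) at 1.2059 (>1, arbitrage).

1.2059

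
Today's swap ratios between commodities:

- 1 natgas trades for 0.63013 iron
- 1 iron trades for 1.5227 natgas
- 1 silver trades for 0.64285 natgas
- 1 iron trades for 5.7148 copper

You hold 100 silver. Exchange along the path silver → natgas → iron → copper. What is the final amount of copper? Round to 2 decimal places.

231.49

100 silver × 0.64285 = 64.285 natgas
64.285 natgas × 0.63013 = 40.50790705 iron
40.50790705 iron × 5.7148 = 231.49458720934 copper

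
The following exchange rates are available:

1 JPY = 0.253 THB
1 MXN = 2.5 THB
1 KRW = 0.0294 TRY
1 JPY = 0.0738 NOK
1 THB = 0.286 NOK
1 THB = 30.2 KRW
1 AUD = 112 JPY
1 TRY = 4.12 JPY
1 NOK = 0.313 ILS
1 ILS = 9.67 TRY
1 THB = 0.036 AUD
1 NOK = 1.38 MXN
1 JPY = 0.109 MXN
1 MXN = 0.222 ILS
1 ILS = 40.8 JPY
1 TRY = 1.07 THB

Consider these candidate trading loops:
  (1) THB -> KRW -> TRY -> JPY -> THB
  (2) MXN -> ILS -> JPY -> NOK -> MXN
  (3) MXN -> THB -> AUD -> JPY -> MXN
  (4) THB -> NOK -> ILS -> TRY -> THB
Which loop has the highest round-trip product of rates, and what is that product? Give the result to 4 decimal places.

1.0987

(1) 30.2 × 0.0294 × 4.12 × 0.253 = 0.92549
(2) 0.222 × 40.8 × 0.0738 × 1.38 = 0.92246
(3) 2.5 × 0.036 × 112 × 0.109 = 1.09872
(4) 0.286 × 0.313 × 9.67 × 1.07 = 0.92623
Highest is cycle (3) at 1.0987 (>1, arbitrage).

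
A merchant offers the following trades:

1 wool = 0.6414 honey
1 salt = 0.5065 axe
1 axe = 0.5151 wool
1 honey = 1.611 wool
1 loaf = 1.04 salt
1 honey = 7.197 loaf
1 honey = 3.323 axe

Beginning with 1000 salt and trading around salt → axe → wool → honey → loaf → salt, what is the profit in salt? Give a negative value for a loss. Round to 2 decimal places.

252.52

1000 salt × 0.5065 = 506.5 axe
506.5 axe × 0.5151 = 260.89815 wool
260.89815 wool × 0.6414 = 167.34007341 honey
167.34007341 honey × 7.197 = 1204.34650833177 loaf
1204.34650833177 loaf × 1.04 = 1252.5203686650408 salt
Net change: 1252.5203686650408 − 1000 = 252.5203686650408 salt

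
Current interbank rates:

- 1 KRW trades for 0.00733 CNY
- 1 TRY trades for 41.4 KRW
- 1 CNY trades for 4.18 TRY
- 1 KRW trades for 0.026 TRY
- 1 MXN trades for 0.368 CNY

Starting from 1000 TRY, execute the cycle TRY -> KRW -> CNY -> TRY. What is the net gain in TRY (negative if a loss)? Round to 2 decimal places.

268.47

1000 TRY × 41.4 = 41400 KRW
41400 KRW × 0.00733 = 303.462 CNY
303.462 CNY × 4.18 = 1268.47116 TRY
Net change: 1268.47116 − 1000 = 268.47116 TRY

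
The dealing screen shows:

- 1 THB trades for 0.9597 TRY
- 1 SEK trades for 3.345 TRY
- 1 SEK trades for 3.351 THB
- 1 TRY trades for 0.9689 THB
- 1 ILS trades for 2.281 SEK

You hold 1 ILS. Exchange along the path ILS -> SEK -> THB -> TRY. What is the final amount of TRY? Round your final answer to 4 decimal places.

7.3356

1 ILS × 2.281 = 2.281 SEK
2.281 SEK × 3.351 = 7.643631 THB
7.643631 THB × 0.9597 = 7.3355926707 TRY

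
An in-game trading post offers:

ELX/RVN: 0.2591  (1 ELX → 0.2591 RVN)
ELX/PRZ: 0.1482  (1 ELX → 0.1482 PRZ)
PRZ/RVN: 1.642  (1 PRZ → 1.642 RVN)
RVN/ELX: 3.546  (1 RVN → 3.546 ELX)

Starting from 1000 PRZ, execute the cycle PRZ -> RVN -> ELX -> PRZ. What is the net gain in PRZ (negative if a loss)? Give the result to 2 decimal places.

1000 PRZ × 1.642 = 1642 RVN
1642 RVN × 3.546 = 5822.532 ELX
5822.532 ELX × 0.1482 = 862.8992424 PRZ
Net change: 862.8992424 − 1000 = -137.1007576 PRZ

-137.10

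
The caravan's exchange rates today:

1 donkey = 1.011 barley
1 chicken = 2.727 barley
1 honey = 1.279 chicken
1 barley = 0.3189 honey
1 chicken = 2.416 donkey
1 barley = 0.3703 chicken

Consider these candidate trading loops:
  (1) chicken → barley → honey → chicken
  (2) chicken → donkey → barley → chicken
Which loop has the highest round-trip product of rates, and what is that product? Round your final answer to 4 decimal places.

(1) 2.727 × 0.3189 × 1.279 = 1.11227
(2) 2.416 × 1.011 × 0.3703 = 0.90449
Highest is cycle (1) at 1.1123 (>1, arbitrage).

1.1123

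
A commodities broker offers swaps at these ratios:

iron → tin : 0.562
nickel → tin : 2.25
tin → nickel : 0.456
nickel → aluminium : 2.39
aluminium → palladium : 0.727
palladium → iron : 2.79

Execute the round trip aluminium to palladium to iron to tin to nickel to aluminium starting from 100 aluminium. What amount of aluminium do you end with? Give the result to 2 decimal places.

100 aluminium × 0.727 = 72.7 palladium
72.7 palladium × 2.79 = 202.833 iron
202.833 iron × 0.562 = 113.992146 tin
113.992146 tin × 0.456 = 51.980418576 nickel
51.980418576 nickel × 2.39 = 124.23320039664 aluminium

124.23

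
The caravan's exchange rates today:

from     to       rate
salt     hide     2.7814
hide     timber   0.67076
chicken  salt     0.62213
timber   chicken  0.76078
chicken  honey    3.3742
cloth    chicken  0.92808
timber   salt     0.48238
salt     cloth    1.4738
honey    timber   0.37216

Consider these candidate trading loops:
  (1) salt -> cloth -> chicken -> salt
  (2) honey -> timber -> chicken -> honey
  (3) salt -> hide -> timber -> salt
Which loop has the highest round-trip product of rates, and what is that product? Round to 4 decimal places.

(1) 1.4738 × 0.92808 × 0.62213 = 0.85095
(2) 0.37216 × 0.76078 × 3.3742 = 0.95534
(3) 2.7814 × 0.67076 × 0.48238 = 0.89995
Highest is cycle (2) at 0.9553 (≤1, no arbitrage).

0.9553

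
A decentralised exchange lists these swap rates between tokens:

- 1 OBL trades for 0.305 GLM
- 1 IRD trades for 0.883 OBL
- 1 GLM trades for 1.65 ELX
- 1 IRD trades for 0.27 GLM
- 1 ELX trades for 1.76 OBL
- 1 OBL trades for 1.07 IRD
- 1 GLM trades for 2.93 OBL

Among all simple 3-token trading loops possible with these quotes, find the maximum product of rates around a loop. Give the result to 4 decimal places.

0.8857

GLM→ELX→OBL→GLM: 1.65 × 1.76 × 0.305 = 0.88572
GLM→OBL→IRD→GLM: 2.93 × 1.07 × 0.27 = 0.84648
Maximum is GLM→ELX→OBL→GLM at 0.8857; no arbitrage — every cycle loses value.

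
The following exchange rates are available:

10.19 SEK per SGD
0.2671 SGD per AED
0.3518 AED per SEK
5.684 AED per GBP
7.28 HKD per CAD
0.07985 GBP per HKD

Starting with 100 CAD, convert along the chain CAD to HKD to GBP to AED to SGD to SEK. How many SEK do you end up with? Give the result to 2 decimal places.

100 CAD × 7.28 = 728 HKD
728 HKD × 0.07985 = 58.1308 GBP
58.1308 GBP × 5.684 = 330.4154672 AED
330.4154672 AED × 0.2671 = 88.25397128912 SGD
88.25397128912 SGD × 10.19 = 899.3079674361328 SEK

899.31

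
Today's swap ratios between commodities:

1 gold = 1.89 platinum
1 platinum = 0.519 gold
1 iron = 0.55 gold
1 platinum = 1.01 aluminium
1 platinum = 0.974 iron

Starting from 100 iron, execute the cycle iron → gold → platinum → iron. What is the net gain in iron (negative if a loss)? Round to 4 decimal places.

1.2473

100 iron × 0.55 = 55 gold
55 gold × 1.89 = 103.95 platinum
103.95 platinum × 0.974 = 101.2473 iron
Net change: 101.2473 − 100 = 1.2473 iron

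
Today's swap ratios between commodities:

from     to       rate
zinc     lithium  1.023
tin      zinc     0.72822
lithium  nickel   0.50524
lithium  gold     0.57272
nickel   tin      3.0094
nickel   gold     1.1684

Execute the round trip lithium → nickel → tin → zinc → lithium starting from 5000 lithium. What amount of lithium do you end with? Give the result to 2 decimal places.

5000 lithium × 0.50524 = 2526.2 nickel
2526.2 nickel × 3.0094 = 7602.34628 tin
7602.34628 tin × 0.72822 = 5536.1806080216 zinc
5536.1806080216 zinc × 1.023 = 5663.5127620060968 lithium

5663.51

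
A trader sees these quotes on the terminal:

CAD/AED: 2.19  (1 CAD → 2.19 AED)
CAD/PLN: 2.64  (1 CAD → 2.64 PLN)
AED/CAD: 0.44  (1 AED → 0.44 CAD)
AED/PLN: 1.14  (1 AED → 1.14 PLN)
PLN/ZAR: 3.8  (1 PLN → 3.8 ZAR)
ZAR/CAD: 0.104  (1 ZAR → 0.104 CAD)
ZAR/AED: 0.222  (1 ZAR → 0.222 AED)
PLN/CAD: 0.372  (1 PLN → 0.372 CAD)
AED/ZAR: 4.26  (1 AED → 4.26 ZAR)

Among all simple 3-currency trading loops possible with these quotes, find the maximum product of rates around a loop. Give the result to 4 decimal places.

PLN→ZAR→CAD→PLN: 3.8 × 0.104 × 2.64 = 1.04333
AED→ZAR→CAD→AED: 4.26 × 0.104 × 2.19 = 0.97026
AED→PLN→ZAR→AED: 1.14 × 3.8 × 0.222 = 0.96170
AED→PLN→CAD→AED: 1.14 × 0.372 × 2.19 = 0.92874
Maximum is PLN→ZAR→CAD→PLN at 1.0433; arbitrage exists.

1.0433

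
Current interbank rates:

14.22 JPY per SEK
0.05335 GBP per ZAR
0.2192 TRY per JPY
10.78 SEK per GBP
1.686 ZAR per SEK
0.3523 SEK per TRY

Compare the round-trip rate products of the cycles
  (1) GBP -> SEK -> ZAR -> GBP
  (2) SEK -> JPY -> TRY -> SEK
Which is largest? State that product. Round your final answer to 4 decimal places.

1.0981

(1) 10.78 × 1.686 × 0.05335 = 0.96964
(2) 14.22 × 0.2192 × 0.3523 = 1.09813
Highest is cycle (2) at 1.0981 (>1, arbitrage).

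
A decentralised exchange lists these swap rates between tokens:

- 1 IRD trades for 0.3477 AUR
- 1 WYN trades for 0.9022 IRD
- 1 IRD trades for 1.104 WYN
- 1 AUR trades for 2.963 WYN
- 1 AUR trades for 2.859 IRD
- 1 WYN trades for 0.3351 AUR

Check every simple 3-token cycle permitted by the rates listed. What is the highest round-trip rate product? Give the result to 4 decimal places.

WYN→AUR→IRD→WYN: 0.3351 × 2.859 × 1.104 = 1.05769
WYN→IRD→AUR→WYN: 0.9022 × 0.3477 × 2.963 = 0.92948
Maximum is WYN→AUR→IRD→WYN at 1.0577; arbitrage exists.

1.0577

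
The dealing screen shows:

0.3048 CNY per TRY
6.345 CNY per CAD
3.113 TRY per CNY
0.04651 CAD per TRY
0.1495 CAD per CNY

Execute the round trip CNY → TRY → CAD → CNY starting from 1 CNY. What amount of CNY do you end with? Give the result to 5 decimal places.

1 CNY × 3.113 = 3.113 TRY
3.113 TRY × 0.04651 = 0.14478563 CAD
0.14478563 CAD × 6.345 = 0.91866482235 CNY

0.91866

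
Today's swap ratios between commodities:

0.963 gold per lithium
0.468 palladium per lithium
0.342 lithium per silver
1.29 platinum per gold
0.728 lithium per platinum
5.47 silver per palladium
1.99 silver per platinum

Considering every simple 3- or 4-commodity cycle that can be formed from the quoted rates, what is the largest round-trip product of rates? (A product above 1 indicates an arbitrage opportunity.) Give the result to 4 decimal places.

0.9044

platinum→lithium→gold→platinum: 0.728 × 0.963 × 1.29 = 0.90437
silver→lithium→palladium→silver: 0.342 × 0.468 × 5.47 = 0.87551
silver→lithium→gold→platinum→silver: 0.342 × 0.963 × 1.29 × 1.99 = 0.84546
Maximum is platinum→lithium→gold→platinum at 0.9044; no arbitrage — every cycle loses value.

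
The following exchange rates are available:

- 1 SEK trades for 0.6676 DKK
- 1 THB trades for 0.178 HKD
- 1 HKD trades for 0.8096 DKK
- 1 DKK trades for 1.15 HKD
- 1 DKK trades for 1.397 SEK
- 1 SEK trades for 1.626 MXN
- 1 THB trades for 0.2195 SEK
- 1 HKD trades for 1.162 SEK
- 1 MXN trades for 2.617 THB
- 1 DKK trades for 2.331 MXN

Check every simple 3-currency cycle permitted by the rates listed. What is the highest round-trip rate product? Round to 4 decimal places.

0.9340

MXN→THB→SEK→MXN: 2.617 × 0.2195 × 1.626 = 0.93403
HKD→SEK→DKK→HKD: 1.162 × 0.6676 × 1.15 = 0.89211
Maximum is MXN→THB→SEK→MXN at 0.9340; no arbitrage — every cycle loses value.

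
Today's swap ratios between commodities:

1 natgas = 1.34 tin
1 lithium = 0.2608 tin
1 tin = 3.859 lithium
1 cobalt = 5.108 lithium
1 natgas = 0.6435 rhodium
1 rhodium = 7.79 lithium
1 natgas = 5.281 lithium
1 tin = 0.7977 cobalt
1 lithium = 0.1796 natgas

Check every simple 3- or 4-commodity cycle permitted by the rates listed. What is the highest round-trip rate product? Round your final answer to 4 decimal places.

1.0627

tin→cobalt→lithium→tin: 0.7977 × 5.108 × 0.2608 = 1.06267
natgas→tin→cobalt→lithium→natgas: 1.34 × 0.7977 × 5.108 × 0.1796 = 0.98062
natgas→tin→lithium→natgas: 1.34 × 3.859 × 0.1796 = 0.92872
natgas→rhodium→lithium→natgas: 0.6435 × 7.79 × 0.1796 = 0.90031
Maximum is tin→cobalt→lithium→tin at 1.0627; arbitrage exists.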